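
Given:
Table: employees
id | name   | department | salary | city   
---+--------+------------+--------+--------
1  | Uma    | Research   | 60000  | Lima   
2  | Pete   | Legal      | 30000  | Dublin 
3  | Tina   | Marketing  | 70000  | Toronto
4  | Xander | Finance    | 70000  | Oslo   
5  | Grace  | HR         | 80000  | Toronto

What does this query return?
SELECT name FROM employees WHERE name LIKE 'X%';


LIKE 'X%' matches names starting with 'X'
Matching: 1

1 rows:
Xander


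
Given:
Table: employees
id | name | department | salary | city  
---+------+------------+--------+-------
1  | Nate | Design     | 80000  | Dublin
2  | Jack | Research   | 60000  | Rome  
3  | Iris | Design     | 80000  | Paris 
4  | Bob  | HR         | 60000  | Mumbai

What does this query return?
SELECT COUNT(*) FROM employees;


COUNT(*) counts all rows

4


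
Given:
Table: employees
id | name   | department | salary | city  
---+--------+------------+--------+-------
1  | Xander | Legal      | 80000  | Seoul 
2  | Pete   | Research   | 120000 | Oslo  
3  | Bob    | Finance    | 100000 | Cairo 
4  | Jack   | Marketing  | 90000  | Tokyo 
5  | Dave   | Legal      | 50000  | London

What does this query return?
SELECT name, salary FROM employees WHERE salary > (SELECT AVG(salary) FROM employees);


Subquery: AVG(salary) = 88000.0
Filtering: salary > 88000.0
  Pete (120000) -> MATCH
  Bob (100000) -> MATCH
  Jack (90000) -> MATCH


3 rows:
Pete, 120000
Bob, 100000
Jack, 90000


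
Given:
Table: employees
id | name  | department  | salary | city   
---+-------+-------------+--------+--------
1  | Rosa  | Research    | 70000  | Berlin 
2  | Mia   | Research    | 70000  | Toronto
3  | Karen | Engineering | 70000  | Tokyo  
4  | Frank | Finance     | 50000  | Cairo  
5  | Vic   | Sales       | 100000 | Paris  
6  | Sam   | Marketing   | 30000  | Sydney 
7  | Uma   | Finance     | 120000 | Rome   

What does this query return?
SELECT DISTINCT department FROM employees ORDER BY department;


All 'department' values (row order): Research, Research, Engineering, Finance, Sales, Marketing, Finance
Removing duplicates leaves 5 unique value(s).

5 values:
Engineering
Finance
Marketing
Research
Sales


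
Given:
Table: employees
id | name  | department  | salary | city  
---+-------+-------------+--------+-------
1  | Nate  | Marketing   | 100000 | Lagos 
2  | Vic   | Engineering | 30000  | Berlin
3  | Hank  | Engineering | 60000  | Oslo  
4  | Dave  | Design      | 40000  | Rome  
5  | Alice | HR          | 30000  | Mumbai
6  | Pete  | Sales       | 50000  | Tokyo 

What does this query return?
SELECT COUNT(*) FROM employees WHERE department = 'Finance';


Counting rows where department = 'Finance'


0


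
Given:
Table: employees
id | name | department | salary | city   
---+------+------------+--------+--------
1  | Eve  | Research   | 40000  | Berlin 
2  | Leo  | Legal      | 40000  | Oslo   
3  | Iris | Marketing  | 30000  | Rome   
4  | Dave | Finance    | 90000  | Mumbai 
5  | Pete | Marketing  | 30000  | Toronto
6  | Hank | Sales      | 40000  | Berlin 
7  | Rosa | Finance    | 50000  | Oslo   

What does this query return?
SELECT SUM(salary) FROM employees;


SUM(salary) = 40000 + 40000 + 30000 + 90000 + 30000 + 40000 + 50000 = 320000

320000


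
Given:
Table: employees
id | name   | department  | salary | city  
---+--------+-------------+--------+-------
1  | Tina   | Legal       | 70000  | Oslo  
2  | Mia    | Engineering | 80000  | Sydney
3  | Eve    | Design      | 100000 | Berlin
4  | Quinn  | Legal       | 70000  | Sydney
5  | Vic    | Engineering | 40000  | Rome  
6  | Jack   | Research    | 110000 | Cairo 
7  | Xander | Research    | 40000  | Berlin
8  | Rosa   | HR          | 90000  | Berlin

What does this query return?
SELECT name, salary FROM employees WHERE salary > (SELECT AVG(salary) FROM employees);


Subquery: AVG(salary) = 75000.0
Filtering: salary > 75000.0
  Mia (80000) -> MATCH
  Eve (100000) -> MATCH
  Jack (110000) -> MATCH
  Rosa (90000) -> MATCH


4 rows:
Mia, 80000
Eve, 100000
Jack, 110000
Rosa, 90000


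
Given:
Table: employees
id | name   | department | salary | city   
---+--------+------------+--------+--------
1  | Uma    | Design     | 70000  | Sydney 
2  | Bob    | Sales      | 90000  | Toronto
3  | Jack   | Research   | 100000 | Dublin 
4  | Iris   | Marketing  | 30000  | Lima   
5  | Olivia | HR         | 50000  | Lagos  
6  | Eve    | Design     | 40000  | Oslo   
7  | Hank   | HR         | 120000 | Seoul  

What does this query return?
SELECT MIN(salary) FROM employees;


Salaries: 70000, 90000, 100000, 30000, 50000, 40000, 120000
MIN = 30000

30000


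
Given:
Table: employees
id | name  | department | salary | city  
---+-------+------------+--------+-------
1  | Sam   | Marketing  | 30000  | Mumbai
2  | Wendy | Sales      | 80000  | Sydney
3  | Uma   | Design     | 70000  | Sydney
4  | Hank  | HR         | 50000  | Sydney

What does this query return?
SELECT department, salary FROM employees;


Projecting columns: department, salary

4 rows:
Marketing, 30000
Sales, 80000
Design, 70000
HR, 50000


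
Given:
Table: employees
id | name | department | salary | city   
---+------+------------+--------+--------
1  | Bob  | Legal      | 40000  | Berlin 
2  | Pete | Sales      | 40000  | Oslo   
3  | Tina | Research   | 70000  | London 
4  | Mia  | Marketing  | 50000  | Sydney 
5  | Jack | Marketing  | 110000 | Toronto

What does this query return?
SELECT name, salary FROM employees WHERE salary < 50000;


Filtering: salary < 50000
Matching: 2 rows

2 rows:
Bob, 40000
Pete, 40000


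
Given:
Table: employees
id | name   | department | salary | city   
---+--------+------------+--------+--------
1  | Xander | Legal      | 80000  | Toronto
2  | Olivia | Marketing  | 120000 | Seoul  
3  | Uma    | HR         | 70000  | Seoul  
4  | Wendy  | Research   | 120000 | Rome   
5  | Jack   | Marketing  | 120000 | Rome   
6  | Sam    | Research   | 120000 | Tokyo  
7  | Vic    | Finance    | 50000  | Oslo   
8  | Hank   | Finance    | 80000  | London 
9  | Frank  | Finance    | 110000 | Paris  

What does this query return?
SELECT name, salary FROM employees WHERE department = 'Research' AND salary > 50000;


Filtering: department = 'Research' AND salary > 50000
Matching: 2 rows

2 rows:
Wendy, 120000
Sam, 120000


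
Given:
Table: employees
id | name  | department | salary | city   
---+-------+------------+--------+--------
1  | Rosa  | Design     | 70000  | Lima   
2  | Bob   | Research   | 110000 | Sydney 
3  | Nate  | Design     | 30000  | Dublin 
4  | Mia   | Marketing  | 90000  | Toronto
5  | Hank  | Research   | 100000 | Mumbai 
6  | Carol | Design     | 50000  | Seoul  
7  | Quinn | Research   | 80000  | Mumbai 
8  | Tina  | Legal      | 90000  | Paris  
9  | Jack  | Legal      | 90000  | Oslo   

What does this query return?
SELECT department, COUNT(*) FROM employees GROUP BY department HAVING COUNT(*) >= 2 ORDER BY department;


Groups with count >= 2:
  Design: 3 -> PASS
  Legal: 2 -> PASS
  Research: 3 -> PASS
  Marketing: 1 -> filtered out


3 groups:
Design, 3
Legal, 2
Research, 3


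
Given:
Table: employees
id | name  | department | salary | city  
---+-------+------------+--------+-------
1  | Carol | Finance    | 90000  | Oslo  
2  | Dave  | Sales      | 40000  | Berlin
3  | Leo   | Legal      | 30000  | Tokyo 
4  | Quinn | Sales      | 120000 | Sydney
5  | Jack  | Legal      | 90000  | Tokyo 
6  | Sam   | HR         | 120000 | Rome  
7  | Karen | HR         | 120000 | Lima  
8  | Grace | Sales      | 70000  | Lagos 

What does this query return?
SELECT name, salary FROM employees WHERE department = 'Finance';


Filtering: department = 'Finance'
Matching rows: 1

1 rows:
Carol, 90000


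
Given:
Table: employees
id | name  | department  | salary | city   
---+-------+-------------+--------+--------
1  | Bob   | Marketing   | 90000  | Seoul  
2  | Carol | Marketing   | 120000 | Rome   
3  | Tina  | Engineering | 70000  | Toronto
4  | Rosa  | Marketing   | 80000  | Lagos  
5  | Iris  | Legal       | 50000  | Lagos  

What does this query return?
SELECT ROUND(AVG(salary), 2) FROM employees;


SUM(salary) = 410000
COUNT = 5
ROUND(AVG, 2) = ROUND(410000 / 5, 2) = 82000.0

82000.0


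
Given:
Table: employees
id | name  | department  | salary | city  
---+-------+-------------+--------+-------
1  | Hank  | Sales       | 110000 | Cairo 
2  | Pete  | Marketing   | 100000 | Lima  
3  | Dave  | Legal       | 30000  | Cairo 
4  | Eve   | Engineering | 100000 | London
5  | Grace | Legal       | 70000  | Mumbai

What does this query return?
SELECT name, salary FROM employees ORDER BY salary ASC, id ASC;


Sorting by salary ASC, then id ASC for ties

5 rows:
Dave, 30000
Grace, 70000
Pete, 100000
Eve, 100000
Hank, 110000


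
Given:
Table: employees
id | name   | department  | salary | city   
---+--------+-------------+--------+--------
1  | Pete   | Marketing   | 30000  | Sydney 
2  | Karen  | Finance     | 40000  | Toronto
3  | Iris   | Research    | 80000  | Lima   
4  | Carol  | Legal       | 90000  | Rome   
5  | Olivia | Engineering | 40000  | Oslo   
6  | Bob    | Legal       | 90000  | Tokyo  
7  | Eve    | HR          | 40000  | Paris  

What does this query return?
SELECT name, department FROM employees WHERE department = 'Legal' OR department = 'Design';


Filtering: department = 'Legal' OR 'Design'
Matching: 2 rows

2 rows:
Carol, Legal
Bob, Legal


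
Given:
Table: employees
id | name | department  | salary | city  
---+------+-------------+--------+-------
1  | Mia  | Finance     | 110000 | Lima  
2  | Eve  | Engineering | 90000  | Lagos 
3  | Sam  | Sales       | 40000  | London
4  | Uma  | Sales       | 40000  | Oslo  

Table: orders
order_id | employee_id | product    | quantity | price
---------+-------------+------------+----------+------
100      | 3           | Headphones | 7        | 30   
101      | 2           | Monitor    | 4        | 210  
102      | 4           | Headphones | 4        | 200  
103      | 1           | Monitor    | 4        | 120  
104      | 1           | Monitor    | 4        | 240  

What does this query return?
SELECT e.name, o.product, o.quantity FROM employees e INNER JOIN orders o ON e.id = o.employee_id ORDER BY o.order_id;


Joining employees.id = orders.employee_id:
  employee Sam (id=3) -> order Headphones
  employee Eve (id=2) -> order Monitor
  employee Uma (id=4) -> order Headphones
  employee Mia (id=1) -> order Monitor
  employee Mia (id=1) -> order Monitor


5 rows:
Sam, Headphones, 7
Eve, Monitor, 4
Uma, Headphones, 4
Mia, Monitor, 4
Mia, Monitor, 4


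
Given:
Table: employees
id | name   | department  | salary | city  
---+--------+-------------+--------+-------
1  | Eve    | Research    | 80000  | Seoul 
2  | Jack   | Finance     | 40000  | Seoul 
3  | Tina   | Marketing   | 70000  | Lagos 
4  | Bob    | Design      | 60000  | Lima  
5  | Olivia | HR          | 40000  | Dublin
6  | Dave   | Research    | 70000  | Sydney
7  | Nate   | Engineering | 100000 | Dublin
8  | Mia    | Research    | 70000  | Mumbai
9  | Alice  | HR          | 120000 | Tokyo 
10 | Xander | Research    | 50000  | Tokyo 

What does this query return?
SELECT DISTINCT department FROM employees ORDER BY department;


All 'department' values (row order): Research, Finance, Marketing, Design, HR, Research, Engineering, Research, HR, Research
Removing duplicates leaves 6 unique value(s).

6 values:
Design
Engineering
Finance
HR
Marketing
Research


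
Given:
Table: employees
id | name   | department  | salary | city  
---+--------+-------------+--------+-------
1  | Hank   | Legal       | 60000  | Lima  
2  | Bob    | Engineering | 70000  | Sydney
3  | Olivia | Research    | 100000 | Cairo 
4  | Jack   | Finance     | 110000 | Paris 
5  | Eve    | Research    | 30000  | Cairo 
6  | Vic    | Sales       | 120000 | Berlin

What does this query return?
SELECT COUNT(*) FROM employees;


COUNT(*) counts all rows

6


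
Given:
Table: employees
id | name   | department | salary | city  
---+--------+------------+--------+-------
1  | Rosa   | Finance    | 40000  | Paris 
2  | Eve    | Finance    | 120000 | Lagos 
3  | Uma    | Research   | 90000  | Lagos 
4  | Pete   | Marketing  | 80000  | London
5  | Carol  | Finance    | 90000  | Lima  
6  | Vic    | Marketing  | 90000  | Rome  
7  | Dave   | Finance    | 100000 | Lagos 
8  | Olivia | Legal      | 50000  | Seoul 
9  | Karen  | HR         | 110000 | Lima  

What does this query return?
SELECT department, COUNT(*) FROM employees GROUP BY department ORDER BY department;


Assigning each row to its department group:
  Rosa -> Finance
  Eve -> Finance
  Uma -> Research
  Pete -> Marketing
  Carol -> Finance
  Vic -> Marketing
  Dave -> Finance
  Olivia -> Legal
  Karen -> HR


5 groups:
Finance, 4
HR, 1
Legal, 1
Marketing, 2
Research, 1


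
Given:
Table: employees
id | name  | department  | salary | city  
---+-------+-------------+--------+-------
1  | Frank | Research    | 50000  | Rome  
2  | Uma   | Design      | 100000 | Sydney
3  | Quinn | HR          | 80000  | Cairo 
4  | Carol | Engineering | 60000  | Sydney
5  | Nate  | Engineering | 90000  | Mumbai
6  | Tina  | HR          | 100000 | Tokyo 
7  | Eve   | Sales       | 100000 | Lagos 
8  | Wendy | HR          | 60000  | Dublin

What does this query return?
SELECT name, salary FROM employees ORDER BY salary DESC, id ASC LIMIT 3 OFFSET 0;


Sort by salary DESC (id ASC tiebreak), then skip 0 and take 3
Rows 1 through 3

3 rows:
Uma, 100000
Tina, 100000
Eve, 100000


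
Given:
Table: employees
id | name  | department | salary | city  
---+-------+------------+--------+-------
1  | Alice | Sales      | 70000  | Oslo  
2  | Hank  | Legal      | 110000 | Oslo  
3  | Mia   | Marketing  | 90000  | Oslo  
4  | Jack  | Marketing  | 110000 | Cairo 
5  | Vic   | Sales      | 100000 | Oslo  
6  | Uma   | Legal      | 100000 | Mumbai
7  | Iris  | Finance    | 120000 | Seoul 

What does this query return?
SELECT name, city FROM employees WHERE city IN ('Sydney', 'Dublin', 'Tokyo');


Filtering: city IN ('Sydney', 'Dublin', 'Tokyo')
Matching: 0 rows

Empty result set (0 rows)


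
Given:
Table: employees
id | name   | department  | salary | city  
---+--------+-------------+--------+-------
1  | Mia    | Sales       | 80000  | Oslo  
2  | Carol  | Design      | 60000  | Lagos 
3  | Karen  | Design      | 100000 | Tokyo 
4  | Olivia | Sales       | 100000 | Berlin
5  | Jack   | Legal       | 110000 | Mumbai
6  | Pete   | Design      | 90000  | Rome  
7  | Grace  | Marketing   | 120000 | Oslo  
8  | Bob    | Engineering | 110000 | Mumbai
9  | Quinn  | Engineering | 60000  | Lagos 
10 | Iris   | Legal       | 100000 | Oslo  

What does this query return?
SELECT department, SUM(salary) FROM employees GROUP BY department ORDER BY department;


Summing salary within each department:
  Design: 60000 + 100000 + 90000 = 250000
  Engineering: 110000 + 60000 = 170000
  Legal: 110000 + 100000 = 210000
  Marketing: 120000 = 120000
  Sales: 80000 + 100000 = 180000


5 groups:
Design, 250000
Engineering, 170000
Legal, 210000
Marketing, 120000
Sales, 180000


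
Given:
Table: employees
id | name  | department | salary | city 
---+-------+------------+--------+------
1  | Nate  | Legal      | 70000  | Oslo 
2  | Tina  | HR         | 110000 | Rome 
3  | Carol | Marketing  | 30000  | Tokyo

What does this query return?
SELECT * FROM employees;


SELECT * returns all 3 rows with all columns

3 rows:
1, Nate, Legal, 70000, Oslo
2, Tina, HR, 110000, Rome
3, Carol, Marketing, 30000, Tokyo


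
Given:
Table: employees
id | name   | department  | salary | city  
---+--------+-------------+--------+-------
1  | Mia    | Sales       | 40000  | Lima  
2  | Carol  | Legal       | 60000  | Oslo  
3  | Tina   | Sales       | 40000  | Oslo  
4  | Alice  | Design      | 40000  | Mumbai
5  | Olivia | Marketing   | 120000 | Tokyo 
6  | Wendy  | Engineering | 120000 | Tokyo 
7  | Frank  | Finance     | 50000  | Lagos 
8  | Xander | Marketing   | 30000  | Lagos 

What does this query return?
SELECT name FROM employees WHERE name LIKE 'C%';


LIKE 'C%' matches names starting with 'C'
Matching: 1

1 rows:
Carol


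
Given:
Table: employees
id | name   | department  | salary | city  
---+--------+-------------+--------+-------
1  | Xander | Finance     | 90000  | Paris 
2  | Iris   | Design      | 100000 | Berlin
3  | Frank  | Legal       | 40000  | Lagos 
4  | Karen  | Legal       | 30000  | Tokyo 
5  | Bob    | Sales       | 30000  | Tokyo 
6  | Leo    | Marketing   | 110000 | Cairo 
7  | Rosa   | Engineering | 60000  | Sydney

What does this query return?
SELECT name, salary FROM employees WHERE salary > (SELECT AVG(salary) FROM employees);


Subquery: AVG(salary) = 65714.29
Filtering: salary > 65714.29
  Xander (90000) -> MATCH
  Iris (100000) -> MATCH
  Leo (110000) -> MATCH


3 rows:
Xander, 90000
Iris, 100000
Leo, 110000


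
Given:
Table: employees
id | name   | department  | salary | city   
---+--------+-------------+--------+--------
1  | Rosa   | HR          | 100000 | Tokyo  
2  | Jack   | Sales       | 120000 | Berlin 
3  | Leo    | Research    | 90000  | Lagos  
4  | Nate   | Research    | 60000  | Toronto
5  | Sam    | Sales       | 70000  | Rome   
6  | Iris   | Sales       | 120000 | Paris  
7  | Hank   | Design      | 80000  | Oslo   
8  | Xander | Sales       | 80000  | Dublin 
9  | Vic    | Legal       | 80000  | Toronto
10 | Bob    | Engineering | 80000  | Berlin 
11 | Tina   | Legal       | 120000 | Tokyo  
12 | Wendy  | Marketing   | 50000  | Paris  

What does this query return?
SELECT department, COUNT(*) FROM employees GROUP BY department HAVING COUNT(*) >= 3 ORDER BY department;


Groups with count >= 3:
  Sales: 4 -> PASS
  Design: 1 -> filtered out
  Engineering: 1 -> filtered out
  HR: 1 -> filtered out
  Legal: 2 -> filtered out
  Marketing: 1 -> filtered out
  Research: 2 -> filtered out


1 groups:
Sales, 4


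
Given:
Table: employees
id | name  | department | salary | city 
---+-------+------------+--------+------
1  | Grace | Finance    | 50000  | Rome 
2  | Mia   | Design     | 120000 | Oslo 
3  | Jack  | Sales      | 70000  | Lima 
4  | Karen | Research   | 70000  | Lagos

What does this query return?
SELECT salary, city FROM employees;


Projecting columns: salary, city

4 rows:
50000, Rome
120000, Oslo
70000, Lima
70000, Lagos


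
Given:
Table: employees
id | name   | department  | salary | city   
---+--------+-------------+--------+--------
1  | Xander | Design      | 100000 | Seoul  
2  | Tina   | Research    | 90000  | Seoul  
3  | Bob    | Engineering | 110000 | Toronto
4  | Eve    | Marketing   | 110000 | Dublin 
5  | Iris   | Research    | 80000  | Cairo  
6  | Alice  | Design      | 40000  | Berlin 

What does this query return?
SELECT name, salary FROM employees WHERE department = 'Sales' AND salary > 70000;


Filtering: department = 'Sales' AND salary > 70000
Matching: 0 rows

Empty result set (0 rows)


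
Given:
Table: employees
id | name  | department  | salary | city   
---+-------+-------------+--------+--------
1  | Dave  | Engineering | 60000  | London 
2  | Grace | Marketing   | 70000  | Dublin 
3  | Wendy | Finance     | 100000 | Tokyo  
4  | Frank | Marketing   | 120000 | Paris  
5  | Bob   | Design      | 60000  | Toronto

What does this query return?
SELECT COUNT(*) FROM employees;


COUNT(*) counts all rows

5


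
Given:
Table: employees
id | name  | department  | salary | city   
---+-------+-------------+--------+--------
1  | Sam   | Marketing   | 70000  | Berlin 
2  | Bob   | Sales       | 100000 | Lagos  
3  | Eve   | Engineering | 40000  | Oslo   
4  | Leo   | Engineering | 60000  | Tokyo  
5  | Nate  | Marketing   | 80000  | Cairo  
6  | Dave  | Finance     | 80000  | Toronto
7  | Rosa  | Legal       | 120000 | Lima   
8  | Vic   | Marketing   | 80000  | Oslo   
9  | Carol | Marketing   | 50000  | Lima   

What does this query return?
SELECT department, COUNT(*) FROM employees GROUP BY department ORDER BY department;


Assigning each row to its department group:
  Sam -> Marketing
  Bob -> Sales
  Eve -> Engineering
  Leo -> Engineering
  Nate -> Marketing
  Dave -> Finance
  Rosa -> Legal
  Vic -> Marketing
  Carol -> Marketing


5 groups:
Engineering, 2
Finance, 1
Legal, 1
Marketing, 4
Sales, 1


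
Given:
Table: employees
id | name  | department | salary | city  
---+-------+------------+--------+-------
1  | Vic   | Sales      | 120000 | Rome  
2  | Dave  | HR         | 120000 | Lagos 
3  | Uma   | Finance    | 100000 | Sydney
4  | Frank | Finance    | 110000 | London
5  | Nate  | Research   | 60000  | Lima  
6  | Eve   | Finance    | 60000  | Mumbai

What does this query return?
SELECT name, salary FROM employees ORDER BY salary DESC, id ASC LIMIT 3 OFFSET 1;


Sort by salary DESC (id ASC tiebreak), then skip 1 and take 3
Rows 2 through 4

3 rows:
Dave, 120000
Frank, 110000
Uma, 100000


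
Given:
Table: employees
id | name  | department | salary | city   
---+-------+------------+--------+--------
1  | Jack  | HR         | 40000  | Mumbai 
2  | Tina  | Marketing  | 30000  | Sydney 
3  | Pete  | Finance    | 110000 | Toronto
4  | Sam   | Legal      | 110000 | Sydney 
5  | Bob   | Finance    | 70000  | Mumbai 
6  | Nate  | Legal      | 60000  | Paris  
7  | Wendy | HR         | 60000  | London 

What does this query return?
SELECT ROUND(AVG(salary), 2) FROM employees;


SUM(salary) = 480000
COUNT = 7
ROUND(AVG, 2) = ROUND(480000 / 7, 2) = 68571.43

68571.43


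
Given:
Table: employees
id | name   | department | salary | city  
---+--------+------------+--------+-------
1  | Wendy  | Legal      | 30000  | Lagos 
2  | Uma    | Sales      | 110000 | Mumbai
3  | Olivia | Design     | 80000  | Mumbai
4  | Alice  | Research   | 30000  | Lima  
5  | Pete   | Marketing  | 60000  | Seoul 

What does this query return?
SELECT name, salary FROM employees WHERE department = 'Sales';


Filtering: department = 'Sales'
Matching rows: 1

1 rows:
Uma, 110000


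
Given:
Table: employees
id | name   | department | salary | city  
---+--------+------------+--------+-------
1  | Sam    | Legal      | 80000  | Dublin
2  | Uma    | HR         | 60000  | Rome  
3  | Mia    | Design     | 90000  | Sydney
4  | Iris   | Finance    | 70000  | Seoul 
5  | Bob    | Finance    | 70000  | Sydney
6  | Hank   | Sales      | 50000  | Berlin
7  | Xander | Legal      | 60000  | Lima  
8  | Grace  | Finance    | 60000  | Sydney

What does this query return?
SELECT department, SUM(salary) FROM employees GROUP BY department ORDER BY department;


Summing salary within each department:
  Design: 90000 = 90000
  Finance: 70000 + 70000 + 60000 = 200000
  HR: 60000 = 60000
  Legal: 80000 + 60000 = 140000
  Sales: 50000 = 50000


5 groups:
Design, 90000
Finance, 200000
HR, 60000
Legal, 140000
Sales, 50000


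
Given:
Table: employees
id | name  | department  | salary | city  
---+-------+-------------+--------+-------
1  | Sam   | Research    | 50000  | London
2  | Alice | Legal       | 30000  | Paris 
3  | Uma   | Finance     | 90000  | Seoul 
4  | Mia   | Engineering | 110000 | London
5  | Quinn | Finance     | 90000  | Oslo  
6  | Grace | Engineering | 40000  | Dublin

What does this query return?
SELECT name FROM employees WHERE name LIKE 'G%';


LIKE 'G%' matches names starting with 'G'
Matching: 1

1 rows:
Grace


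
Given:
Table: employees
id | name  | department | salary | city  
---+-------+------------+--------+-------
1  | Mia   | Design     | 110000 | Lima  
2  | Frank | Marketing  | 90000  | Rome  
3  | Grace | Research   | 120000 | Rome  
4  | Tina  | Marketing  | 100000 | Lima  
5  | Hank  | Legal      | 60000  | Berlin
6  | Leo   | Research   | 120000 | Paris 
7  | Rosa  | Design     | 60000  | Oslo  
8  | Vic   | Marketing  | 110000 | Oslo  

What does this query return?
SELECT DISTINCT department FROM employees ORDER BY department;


All 'department' values (row order): Design, Marketing, Research, Marketing, Legal, Research, Design, Marketing
Removing duplicates leaves 4 unique value(s).

4 values:
Design
Legal
Marketing
Research


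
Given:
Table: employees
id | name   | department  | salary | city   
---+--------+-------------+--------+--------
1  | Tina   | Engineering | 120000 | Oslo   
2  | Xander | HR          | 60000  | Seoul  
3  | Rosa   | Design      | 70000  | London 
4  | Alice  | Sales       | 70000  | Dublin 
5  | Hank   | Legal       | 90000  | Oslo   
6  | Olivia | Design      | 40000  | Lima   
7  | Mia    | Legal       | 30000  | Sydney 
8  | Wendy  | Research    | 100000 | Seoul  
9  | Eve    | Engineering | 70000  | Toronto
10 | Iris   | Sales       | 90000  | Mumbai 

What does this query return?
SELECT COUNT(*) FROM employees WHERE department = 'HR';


Counting rows where department = 'HR'
  Xander -> MATCH


1


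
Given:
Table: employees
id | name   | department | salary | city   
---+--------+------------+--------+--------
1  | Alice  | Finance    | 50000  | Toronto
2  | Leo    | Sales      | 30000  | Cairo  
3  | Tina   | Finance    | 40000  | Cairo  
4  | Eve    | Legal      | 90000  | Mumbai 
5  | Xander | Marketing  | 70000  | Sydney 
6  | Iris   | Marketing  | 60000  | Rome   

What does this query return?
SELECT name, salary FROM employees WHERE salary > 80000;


Filtering: salary > 80000
Matching: 1 rows

1 rows:
Eve, 90000


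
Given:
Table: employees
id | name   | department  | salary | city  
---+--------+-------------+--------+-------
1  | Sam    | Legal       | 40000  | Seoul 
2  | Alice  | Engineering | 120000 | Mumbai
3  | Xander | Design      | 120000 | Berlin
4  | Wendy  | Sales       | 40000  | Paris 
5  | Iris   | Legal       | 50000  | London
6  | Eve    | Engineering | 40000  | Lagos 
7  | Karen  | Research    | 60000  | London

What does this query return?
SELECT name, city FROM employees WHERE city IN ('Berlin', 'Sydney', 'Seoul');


Filtering: city IN ('Berlin', 'Sydney', 'Seoul')
Matching: 2 rows

2 rows:
Sam, Seoul
Xander, Berlin


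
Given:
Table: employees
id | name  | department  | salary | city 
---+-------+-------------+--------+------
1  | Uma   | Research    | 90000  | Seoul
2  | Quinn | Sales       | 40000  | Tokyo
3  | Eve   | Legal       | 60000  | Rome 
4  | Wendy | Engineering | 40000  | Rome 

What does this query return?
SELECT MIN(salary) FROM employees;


Salaries: 90000, 40000, 60000, 40000
MIN = 40000

40000


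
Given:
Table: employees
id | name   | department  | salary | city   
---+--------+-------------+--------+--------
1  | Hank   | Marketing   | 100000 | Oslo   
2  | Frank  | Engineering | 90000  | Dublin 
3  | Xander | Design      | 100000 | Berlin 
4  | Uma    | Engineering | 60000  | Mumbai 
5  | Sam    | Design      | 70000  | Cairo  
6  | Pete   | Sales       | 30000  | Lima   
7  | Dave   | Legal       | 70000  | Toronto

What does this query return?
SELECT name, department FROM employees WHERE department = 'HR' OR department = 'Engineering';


Filtering: department = 'HR' OR 'Engineering'
Matching: 2 rows

2 rows:
Frank, Engineering
Uma, Engineering


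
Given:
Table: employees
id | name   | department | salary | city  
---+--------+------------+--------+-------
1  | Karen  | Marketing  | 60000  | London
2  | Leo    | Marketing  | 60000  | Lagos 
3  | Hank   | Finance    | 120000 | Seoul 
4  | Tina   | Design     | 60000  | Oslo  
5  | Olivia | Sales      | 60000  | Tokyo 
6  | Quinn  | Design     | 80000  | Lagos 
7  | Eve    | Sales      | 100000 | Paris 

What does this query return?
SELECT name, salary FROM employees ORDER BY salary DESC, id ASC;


Sorting by salary DESC, then id ASC for ties

7 rows:
Hank, 120000
Eve, 100000
Quinn, 80000
Karen, 60000
Leo, 60000
Tina, 60000
Olivia, 60000


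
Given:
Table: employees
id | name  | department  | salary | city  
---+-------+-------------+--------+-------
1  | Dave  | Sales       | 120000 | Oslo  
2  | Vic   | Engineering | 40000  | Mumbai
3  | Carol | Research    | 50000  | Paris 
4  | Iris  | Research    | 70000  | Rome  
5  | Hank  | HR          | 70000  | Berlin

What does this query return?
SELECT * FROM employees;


SELECT * returns all 5 rows with all columns

5 rows:
1, Dave, Sales, 120000, Oslo
2, Vic, Engineering, 40000, Mumbai
3, Carol, Research, 50000, Paris
4, Iris, Research, 70000, Rome
5, Hank, HR, 70000, Berlin


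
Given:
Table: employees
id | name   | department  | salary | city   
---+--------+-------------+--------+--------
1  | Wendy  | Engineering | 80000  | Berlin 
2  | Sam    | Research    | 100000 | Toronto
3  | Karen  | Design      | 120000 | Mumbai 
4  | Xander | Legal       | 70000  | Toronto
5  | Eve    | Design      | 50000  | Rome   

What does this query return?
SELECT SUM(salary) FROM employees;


SUM(salary) = 80000 + 100000 + 120000 + 70000 + 50000 = 420000

420000


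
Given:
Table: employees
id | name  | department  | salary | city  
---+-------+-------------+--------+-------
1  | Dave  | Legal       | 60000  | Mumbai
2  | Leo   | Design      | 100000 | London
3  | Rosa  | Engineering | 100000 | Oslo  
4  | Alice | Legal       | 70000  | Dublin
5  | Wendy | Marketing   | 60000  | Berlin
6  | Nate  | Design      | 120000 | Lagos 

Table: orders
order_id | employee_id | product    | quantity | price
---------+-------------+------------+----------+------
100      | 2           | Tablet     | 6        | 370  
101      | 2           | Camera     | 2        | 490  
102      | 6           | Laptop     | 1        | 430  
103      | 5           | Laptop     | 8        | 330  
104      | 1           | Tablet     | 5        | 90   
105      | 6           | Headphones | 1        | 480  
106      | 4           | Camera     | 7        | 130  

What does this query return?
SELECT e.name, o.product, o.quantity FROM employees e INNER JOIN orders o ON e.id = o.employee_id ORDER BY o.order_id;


Joining employees.id = orders.employee_id:
  employee Leo (id=2) -> order Tablet
  employee Leo (id=2) -> order Camera
  employee Nate (id=6) -> order Laptop
  employee Wendy (id=5) -> order Laptop
  employee Dave (id=1) -> order Tablet
  employee Nate (id=6) -> order Headphones
  employee Alice (id=4) -> order Camera


7 rows:
Leo, Tablet, 6
Leo, Camera, 2
Nate, Laptop, 1
Wendy, Laptop, 8
Dave, Tablet, 5
Nate, Headphones, 1
Alice, Camera, 7


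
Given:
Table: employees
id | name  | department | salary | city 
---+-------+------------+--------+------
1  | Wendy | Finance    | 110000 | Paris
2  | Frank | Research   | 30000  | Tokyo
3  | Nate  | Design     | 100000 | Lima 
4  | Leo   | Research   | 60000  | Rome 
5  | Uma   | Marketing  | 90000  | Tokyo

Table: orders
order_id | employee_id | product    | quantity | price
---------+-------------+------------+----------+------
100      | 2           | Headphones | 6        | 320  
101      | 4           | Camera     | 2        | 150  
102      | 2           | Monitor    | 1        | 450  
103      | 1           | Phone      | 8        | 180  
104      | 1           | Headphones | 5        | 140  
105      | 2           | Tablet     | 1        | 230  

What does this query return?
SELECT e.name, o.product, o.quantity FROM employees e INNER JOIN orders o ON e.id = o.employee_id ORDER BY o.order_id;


Joining employees.id = orders.employee_id:
  employee Frank (id=2) -> order Headphones
  employee Leo (id=4) -> order Camera
  employee Frank (id=2) -> order Monitor
  employee Wendy (id=1) -> order Phone
  employee Wendy (id=1) -> order Headphones
  employee Frank (id=2) -> order Tablet


6 rows:
Frank, Headphones, 6
Leo, Camera, 2
Frank, Monitor, 1
Wendy, Phone, 8
Wendy, Headphones, 5
Frank, Tablet, 1


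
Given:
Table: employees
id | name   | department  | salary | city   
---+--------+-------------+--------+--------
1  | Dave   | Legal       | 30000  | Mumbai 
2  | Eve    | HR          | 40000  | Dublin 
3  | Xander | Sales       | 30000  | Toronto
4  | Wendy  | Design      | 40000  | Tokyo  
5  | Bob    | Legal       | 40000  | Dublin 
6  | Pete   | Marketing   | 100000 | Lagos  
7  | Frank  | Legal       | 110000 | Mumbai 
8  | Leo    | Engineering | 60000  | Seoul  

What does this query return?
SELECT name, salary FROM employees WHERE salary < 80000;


Filtering: salary < 80000
Matching: 6 rows

6 rows:
Dave, 30000
Eve, 40000
Xander, 30000
Wendy, 40000
Bob, 40000
Leo, 60000


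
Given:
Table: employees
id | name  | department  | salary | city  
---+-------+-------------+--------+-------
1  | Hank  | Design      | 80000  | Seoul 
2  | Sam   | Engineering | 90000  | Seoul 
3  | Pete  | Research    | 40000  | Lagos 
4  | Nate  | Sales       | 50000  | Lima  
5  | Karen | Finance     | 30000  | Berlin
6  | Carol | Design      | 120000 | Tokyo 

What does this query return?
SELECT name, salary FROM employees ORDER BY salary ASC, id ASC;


Sorting by salary ASC, then id ASC for ties

6 rows:
Karen, 30000
Pete, 40000
Nate, 50000
Hank, 80000
Sam, 90000
Carol, 120000


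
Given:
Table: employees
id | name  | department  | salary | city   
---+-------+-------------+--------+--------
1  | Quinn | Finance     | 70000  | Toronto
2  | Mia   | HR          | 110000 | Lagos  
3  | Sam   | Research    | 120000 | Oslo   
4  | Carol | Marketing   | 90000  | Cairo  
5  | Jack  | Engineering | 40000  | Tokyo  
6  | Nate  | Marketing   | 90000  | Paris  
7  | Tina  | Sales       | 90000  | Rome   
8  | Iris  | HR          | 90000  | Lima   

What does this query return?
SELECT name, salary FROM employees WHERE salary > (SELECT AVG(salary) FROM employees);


Subquery: AVG(salary) = 87500.0
Filtering: salary > 87500.0
  Mia (110000) -> MATCH
  Sam (120000) -> MATCH
  Carol (90000) -> MATCH
  Nate (90000) -> MATCH
  Tina (90000) -> MATCH
  Iris (90000) -> MATCH


6 rows:
Mia, 110000
Sam, 120000
Carol, 90000
Nate, 90000
Tina, 90000
Iris, 90000


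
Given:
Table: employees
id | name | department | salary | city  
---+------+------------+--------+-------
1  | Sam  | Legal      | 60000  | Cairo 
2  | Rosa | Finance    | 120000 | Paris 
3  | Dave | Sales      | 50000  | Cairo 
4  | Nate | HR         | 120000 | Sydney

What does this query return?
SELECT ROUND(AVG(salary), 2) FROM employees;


SUM(salary) = 350000
COUNT = 4
ROUND(AVG, 2) = ROUND(350000 / 4, 2) = 87500.0

87500.0


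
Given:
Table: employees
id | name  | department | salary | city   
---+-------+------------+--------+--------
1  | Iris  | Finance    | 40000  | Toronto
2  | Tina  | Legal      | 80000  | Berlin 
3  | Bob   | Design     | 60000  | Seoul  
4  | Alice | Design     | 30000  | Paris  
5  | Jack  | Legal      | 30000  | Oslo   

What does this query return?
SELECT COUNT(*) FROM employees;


COUNT(*) counts all rows

5


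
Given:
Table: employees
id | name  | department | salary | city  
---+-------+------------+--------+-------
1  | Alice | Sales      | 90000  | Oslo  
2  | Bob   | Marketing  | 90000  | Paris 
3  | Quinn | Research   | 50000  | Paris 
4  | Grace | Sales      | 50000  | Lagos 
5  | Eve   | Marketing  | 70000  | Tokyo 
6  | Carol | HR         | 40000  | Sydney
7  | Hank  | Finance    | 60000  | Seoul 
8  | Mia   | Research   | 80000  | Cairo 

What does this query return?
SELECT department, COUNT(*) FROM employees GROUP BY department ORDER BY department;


Assigning each row to its department group:
  Alice -> Sales
  Bob -> Marketing
  Quinn -> Research
  Grace -> Sales
  Eve -> Marketing
  Carol -> HR
  Hank -> Finance
  Mia -> Research


5 groups:
Finance, 1
HR, 1
Marketing, 2
Research, 2
Sales, 2


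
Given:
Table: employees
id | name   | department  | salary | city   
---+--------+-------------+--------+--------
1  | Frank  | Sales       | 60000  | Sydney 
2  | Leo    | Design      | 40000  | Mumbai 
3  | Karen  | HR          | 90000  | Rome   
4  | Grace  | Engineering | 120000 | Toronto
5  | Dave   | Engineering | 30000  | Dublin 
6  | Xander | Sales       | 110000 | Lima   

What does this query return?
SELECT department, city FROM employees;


Projecting columns: department, city

6 rows:
Sales, Sydney
Design, Mumbai
HR, Rome
Engineering, Toronto
Engineering, Dublin
Sales, Lima


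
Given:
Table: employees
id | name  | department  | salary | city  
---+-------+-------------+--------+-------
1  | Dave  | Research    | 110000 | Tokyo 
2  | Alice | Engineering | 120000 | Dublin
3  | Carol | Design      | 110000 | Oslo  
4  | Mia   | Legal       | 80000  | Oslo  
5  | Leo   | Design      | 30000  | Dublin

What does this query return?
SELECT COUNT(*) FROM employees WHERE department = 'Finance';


Counting rows where department = 'Finance'


0


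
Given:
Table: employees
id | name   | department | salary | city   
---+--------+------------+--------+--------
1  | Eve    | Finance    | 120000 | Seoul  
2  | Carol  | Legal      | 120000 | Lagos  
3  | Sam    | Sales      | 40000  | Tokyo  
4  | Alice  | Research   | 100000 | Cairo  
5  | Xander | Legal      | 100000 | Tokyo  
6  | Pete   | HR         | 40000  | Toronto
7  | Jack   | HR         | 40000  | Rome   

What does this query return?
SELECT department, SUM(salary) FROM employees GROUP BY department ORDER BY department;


Summing salary within each department:
  Finance: 120000 = 120000
  HR: 40000 + 40000 = 80000
  Legal: 120000 + 100000 = 220000
  Research: 100000 = 100000
  Sales: 40000 = 40000


5 groups:
Finance, 120000
HR, 80000
Legal, 220000
Research, 100000
Sales, 40000


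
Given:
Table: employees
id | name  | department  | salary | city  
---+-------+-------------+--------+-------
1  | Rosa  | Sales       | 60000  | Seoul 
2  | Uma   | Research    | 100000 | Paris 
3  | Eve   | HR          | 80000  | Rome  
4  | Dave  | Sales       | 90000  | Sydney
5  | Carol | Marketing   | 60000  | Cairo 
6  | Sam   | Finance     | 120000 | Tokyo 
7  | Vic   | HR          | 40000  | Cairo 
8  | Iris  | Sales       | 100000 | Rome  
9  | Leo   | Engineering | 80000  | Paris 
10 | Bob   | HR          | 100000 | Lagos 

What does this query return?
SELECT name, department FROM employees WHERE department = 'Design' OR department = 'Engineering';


Filtering: department = 'Design' OR 'Engineering'
Matching: 1 rows

1 rows:
Leo, Engineering


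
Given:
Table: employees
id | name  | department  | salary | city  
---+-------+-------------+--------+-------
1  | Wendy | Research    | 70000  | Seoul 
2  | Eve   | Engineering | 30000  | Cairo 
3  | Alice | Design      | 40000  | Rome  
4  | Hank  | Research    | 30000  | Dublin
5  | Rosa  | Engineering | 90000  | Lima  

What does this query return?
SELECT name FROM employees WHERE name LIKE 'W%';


LIKE 'W%' matches names starting with 'W'
Matching: 1

1 rows:
Wendy


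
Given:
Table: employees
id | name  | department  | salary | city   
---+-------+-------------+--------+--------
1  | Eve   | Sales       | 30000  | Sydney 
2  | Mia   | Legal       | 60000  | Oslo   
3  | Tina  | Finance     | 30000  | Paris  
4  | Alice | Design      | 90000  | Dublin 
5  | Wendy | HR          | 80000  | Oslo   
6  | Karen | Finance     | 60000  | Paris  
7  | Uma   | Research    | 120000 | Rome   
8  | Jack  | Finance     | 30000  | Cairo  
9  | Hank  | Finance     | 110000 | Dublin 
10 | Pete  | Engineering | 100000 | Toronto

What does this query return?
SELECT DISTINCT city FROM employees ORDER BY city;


All 'city' values (row order): Sydney, Oslo, Paris, Dublin, Oslo, Paris, Rome, Cairo, Dublin, Toronto
Removing duplicates leaves 7 unique value(s).

7 values:
Cairo
Dublin
Oslo
Paris
Rome
Sydney
Toronto


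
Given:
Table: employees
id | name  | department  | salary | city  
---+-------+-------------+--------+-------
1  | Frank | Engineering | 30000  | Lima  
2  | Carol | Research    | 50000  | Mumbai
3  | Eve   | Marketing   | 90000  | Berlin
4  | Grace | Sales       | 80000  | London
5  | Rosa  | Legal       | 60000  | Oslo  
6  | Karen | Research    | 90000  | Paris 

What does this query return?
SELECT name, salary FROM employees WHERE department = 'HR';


Filtering: department = 'HR'
Matching rows: 0

Empty result set (0 rows)


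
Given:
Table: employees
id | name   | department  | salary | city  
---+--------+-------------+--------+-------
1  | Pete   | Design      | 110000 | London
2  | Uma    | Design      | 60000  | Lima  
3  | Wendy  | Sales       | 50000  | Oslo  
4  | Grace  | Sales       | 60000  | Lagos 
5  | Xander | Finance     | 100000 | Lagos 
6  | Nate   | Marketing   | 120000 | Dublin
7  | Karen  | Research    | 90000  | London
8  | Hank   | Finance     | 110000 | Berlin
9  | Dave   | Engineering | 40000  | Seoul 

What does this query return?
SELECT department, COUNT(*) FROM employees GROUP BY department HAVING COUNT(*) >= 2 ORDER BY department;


Groups with count >= 2:
  Design: 2 -> PASS
  Finance: 2 -> PASS
  Sales: 2 -> PASS
  Engineering: 1 -> filtered out
  Marketing: 1 -> filtered out
  Research: 1 -> filtered out


3 groups:
Design, 2
Finance, 2
Sales, 2
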